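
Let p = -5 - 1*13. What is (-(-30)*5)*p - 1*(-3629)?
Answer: 929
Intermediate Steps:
p = -18 (p = -5 - 13 = -18)
(-(-30)*5)*p - 1*(-3629) = -(-30)*5*(-18) - 1*(-3629) = -6*(-25)*(-18) + 3629 = 150*(-18) + 3629 = -2700 + 3629 = 929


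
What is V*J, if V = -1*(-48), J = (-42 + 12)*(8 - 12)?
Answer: 5760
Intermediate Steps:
J = 120 (J = -30*(-4) = 120)
V = 48
V*J = 48*120 = 5760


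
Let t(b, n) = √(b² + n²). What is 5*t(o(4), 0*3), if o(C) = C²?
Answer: 80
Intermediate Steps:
5*t(o(4), 0*3) = 5*√((4²)² + (0*3)²) = 5*√(16² + 0²) = 5*√(256 + 0) = 5*√256 = 5*16 = 80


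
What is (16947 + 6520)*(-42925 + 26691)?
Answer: -380963278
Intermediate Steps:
(16947 + 6520)*(-42925 + 26691) = 23467*(-16234) = -380963278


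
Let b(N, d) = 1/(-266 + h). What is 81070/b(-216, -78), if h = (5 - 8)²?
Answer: -20834990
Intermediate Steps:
h = 9 (h = (-3)² = 9)
b(N, d) = -1/257 (b(N, d) = 1/(-266 + 9) = 1/(-257) = -1/257)
81070/b(-216, -78) = 81070/(-1/257) = 81070*(-257) = -20834990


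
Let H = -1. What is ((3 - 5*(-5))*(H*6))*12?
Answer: -2016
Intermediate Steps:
((3 - 5*(-5))*(H*6))*12 = ((3 - 5*(-5))*(-1*6))*12 = ((3 + 25)*(-6))*12 = (28*(-6))*12 = -168*12 = -2016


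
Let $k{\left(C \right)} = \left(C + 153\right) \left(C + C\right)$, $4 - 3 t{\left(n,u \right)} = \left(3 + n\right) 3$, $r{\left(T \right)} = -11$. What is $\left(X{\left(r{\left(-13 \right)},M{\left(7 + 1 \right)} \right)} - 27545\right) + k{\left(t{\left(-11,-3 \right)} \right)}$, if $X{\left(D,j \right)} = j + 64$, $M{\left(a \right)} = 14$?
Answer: $- \frac{219931}{9} \approx -24437.0$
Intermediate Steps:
$t{\left(n,u \right)} = - \frac{5}{3} - n$ ($t{\left(n,u \right)} = \frac{4}{3} - \frac{\left(3 + n\right) 3}{3} = \frac{4}{3} - \frac{9 + 3 n}{3} = \frac{4}{3} - \left(3 + n\right) = - \frac{5}{3} - n$)
$X{\left(D,j \right)} = 64 + j$
$k{\left(C \right)} = 2 C \left(153 + C\right)$ ($k{\left(C \right)} = \left(153 + C\right) 2 C = 2 C \left(153 + C\right)$)
$\left(X{\left(r{\left(-13 \right)},M{\left(7 + 1 \right)} \right)} - 27545\right) + k{\left(t{\left(-11,-3 \right)} \right)} = \left(\left(64 + 14\right) - 27545\right) + 2 \left(- \frac{5}{3} - -11\right) \left(153 - - \frac{28}{3}\right) = \left(78 - 27545\right) + 2 \left(- \frac{5}{3} + 11\right) \left(153 + \left(- \frac{5}{3} + 11\right)\right) = -27467 + 2 \cdot \frac{28}{3} \left(153 + \frac{28}{3}\right) = -27467 + 2 \cdot \frac{28}{3} \cdot \frac{487}{3} = -27467 + \frac{27272}{9} = - \frac{219931}{9}$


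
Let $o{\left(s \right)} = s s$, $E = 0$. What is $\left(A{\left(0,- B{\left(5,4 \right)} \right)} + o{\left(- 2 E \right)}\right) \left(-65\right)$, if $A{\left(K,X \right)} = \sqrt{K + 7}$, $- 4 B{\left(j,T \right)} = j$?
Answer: $- 65 \sqrt{7} \approx -171.97$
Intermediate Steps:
$B{\left(j,T \right)} = - \frac{j}{4}$
$A{\left(K,X \right)} = \sqrt{7 + K}$
$o{\left(s \right)} = s^{2}$
$\left(A{\left(0,- B{\left(5,4 \right)} \right)} + o{\left(- 2 E \right)}\right) \left(-65\right) = \left(\sqrt{7 + 0} + \left(\left(-2\right) 0\right)^{2}\right) \left(-65\right) = \left(\sqrt{7} + 0^{2}\right) \left(-65\right) = \left(\sqrt{7} + 0\right) \left(-65\right) = \sqrt{7} \left(-65\right) = - 65 \sqrt{7}$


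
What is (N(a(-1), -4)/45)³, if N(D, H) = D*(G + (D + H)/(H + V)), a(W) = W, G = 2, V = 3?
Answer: -343/91125 ≈ -0.0037641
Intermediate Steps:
N(D, H) = D*(2 + (D + H)/(3 + H)) (N(D, H) = D*(2 + (D + H)/(H + 3)) = D*(2 + (D + H)/(3 + H)))
(N(a(-1), -4)/45)³ = (-(6 - 1 + 3*(-4))/(3 - 4)/45)³ = (-1*(6 - 1 - 12)/(-1)*(1/45))³ = (-1*(-1)*(-7)*(1/45))³ = (-7*1/45)³ = (-7/45)³ = -343/91125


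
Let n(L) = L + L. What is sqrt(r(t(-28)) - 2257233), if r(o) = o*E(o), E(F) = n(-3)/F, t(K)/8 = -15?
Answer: I*sqrt(2257239) ≈ 1502.4*I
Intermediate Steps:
t(K) = -120 (t(K) = 8*(-15) = -120)
n(L) = 2*L
E(F) = -6/F (E(F) = (2*(-3))/F = -6/F)
r(o) = -6 (r(o) = o*(-6/o) = -6)
sqrt(r(t(-28)) - 2257233) = sqrt(-6 - 2257233) = sqrt(-2257239) = I*sqrt(2257239)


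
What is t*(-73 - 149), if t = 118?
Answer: -26196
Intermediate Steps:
t*(-73 - 149) = 118*(-73 - 149) = 118*(-222) = -26196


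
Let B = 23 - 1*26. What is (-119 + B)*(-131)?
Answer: 15982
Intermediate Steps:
B = -3 (B = 23 - 26 = -3)
(-119 + B)*(-131) = (-119 - 3)*(-131) = -122*(-131) = 15982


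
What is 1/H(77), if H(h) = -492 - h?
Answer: -1/569 ≈ -0.0017575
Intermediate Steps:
1/H(77) = 1/(-492 - 1*77) = 1/(-492 - 77) = 1/(-569) = -1/569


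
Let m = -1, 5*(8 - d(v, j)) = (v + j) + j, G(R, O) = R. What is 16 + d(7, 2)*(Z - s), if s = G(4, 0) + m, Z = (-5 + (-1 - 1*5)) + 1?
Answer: -297/5 ≈ -59.400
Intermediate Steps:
d(v, j) = 8 - 2*j/5 - v/5 (d(v, j) = 8 - ((v + j) + j)/5 = 8 - ((j + v) + j)/5 = 8 - (v + 2*j)/5 = 8 + (-2*j/5 - v/5) = 8 - 2*j/5 - v/5)
Z = -10 (Z = (-5 + (-1 - 5)) + 1 = (-5 - 6) + 1 = -11 + 1 = -10)
s = 3 (s = 4 - 1 = 3)
16 + d(7, 2)*(Z - s) = 16 + (8 - ⅖*2 - ⅕*7)*(-10 - 1*3) = 16 + (8 - ⅘ - 7/5)*(-10 - 3) = 16 + (29/5)*(-13) = 16 - 377/5 = -297/5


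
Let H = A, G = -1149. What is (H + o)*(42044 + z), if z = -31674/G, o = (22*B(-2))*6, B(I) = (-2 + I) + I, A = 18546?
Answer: 286077481140/383 ≈ 7.4694e+8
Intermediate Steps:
B(I) = -2 + 2*I
H = 18546
o = -792 (o = (22*(-2 + 2*(-2)))*6 = (22*(-2 - 4))*6 = (22*(-6))*6 = -132*6 = -792)
z = 10558/383 (z = -31674/(-1149) = -31674*(-1/1149) = 10558/383 ≈ 27.567)
(H + o)*(42044 + z) = (18546 - 792)*(42044 + 10558/383) = 17754*(16113410/383) = 286077481140/383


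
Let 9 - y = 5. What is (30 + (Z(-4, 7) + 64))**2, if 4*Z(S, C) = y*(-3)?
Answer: 8281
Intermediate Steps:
y = 4 (y = 9 - 1*5 = 9 - 5 = 4)
Z(S, C) = -3 (Z(S, C) = (4*(-3))/4 = (1/4)*(-12) = -3)
(30 + (Z(-4, 7) + 64))**2 = (30 + (-3 + 64))**2 = (30 + 61)**2 = 91**2 = 8281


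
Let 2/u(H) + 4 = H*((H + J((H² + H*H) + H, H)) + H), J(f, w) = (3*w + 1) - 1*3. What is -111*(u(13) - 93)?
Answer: 8413023/815 ≈ 10323.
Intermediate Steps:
J(f, w) = -2 + 3*w (J(f, w) = (1 + 3*w) - 3 = -2 + 3*w)
u(H) = 2/(-4 + H*(-2 + 5*H)) (u(H) = 2/(-4 + H*((H + (-2 + 3*H)) + H)) = 2/(-4 + H*((-2 + 4*H) + H)) = 2/(-4 + H*(-2 + 5*H)))
-111*(u(13) - 93) = -111*(2/(-4 - 2*13 + 5*13²) - 93) = -111*(2/(-4 - 26 + 5*169) - 93) = -111*(2/(-4 - 26 + 845) - 93) = -111*(2/815 - 93) = -111*(-75793/815) = 8413023/815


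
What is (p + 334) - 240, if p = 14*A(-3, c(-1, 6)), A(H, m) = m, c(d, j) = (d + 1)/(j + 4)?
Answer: 94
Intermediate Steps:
c(d, j) = (1 + d)/(4 + j)
p = 0 (p = 14*((1 - 1)/(4 + 6)) = 14*(0/10) = 14*((⅒)*0) = 14*0 = 0)
(p + 334) - 240 = (0 + 334) - 240 = 334 - 240 = 94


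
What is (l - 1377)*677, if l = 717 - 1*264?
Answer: -625548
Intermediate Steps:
l = 453 (l = 717 - 264 = 453)
(l - 1377)*677 = (453 - 1377)*677 = -924*677 = -625548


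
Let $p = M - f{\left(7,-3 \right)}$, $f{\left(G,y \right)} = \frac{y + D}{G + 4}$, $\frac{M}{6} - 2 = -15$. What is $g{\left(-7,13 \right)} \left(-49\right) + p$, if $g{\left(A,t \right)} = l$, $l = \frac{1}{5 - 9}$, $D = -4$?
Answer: $- \frac{2865}{44} \approx -65.114$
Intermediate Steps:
$M = -78$ ($M = 12 + 6 \left(-15\right) = 12 - 90 = -78$)
$l = - \frac{1}{4}$ ($l = \frac{1}{-4} = - \frac{1}{4} \approx -0.25$)
$g{\left(A,t \right)} = - \frac{1}{4}$
$f{\left(G,y \right)} = \frac{-4 + y}{4 + G}$ ($f{\left(G,y \right)} = \frac{y - 4}{G + 4} = \frac{-4 + y}{4 + G}$)
$p = - \frac{851}{11}$ ($p = -78 - \frac{-4 - 3}{4 + 7} = -78 - \frac{1}{11} \left(-7\right) = -78 - - \frac{7}{11} = -78 + \frac{7}{11} = - \frac{851}{11} \approx -77.364$)
$g{\left(-7,13 \right)} \left(-49\right) + p = \left(- \frac{1}{4}\right) \left(-49\right) - \frac{851}{11} = \frac{49}{4} - \frac{851}{11} = - \frac{2865}{44}$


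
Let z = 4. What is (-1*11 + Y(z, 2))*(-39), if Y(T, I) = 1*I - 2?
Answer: 429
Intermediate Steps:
Y(T, I) = -2 + I (Y(T, I) = I - 2 = -2 + I)
(-1*11 + Y(z, 2))*(-39) = (-1*11 + (-2 + 2))*(-39) = (-11 + 0)*(-39) = -11*(-39) = 429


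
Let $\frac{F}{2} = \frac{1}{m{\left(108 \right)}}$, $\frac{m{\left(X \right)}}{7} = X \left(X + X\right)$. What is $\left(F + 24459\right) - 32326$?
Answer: $- \frac{642324815}{81648} \approx -7867.0$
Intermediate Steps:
$m{\left(X \right)} = 14 X^{2}$ ($m{\left(X \right)} = 7 X \left(X + X\right) = 7 X 2 X = 7 \cdot 2 X^{2} = 14 X^{2}$)
$F = \frac{1}{81648}$ ($F = \frac{2}{14 \cdot 108^{2}} = \frac{2}{14 \cdot 11664} = \frac{2}{163296} = 2 \cdot \frac{1}{163296} = \frac{1}{81648} \approx 1.2248 \cdot 10^{-5}$)
$\left(F + 24459\right) - 32326 = \left(\frac{1}{81648} + 24459\right) - 32326 = \frac{1997028433}{81648} - 32326 = - \frac{642324815}{81648}$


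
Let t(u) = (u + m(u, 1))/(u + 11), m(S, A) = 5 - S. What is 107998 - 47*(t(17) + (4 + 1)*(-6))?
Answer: 3063189/28 ≈ 1.0940e+5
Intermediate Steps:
t(u) = 5/(11 + u) (t(u) = (u + (5 - u))/(u + 11) = 5/(11 + u))
107998 - 47*(t(17) + (4 + 1)*(-6)) = 107998 - 47*(5/(11 + 17) + (4 + 1)*(-6)) = 107998 - 47*(5/28 + 5*(-6)) = 107998 - 47*(5*(1/28) - 30) = 107998 - 47*(5/28 - 30) = 107998 - 47*(-835/28) = 107998 + 39245/28 = 3063189/28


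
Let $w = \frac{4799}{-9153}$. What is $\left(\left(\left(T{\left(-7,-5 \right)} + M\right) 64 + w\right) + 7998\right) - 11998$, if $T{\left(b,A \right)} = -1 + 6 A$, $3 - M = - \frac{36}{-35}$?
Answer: $- \frac{1876752637}{320355} \approx -5858.4$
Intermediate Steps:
$M = \frac{69}{35}$ ($M = 3 - - \frac{36}{-35} = 3 - \left(-36\right) \left(- \frac{1}{35}\right) = 3 - \frac{36}{35} = \frac{69}{35} \approx 1.9714$)
$w = - \frac{4799}{9153}$ ($w = 4799 \left(- \frac{1}{9153}\right) = - \frac{4799}{9153} \approx -0.52431$)
$\left(\left(\left(T{\left(-7,-5 \right)} + M\right) 64 + w\right) + 7998\right) - 11998 = \left(\left(\left(\left(-1 + 6 \left(-5\right)\right) + \frac{69}{35}\right) 64 - \frac{4799}{9153}\right) + 7998\right) - 11998 = \left(\left(\left(\left(-1 - 30\right) + \frac{69}{35}\right) 64 - \frac{4799}{9153}\right) + 7998\right) - 11998 = \left(\left(\left(-31 + \frac{69}{35}\right) 64 - \frac{4799}{9153}\right) + 7998\right) - 11998 = \left(\left(\left(- \frac{1016}{35}\right) 64 - \frac{4799}{9153}\right) + 7998\right) - 11998 = \left(\left(- \frac{65024}{35} - \frac{4799}{9153}\right) + 7998\right) - 11998 = \left(- \frac{595332637}{320355} + 7998\right) - 11998 = \frac{1966866653}{320355} - 11998 = - \frac{1876752637}{320355}$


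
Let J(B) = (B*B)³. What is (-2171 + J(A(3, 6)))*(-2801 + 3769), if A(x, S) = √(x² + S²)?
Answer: 86107472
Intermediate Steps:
A(x, S) = √(S² + x²)
J(B) = B⁶ (J(B) = (B²)³ = B⁶)
(-2171 + J(A(3, 6)))*(-2801 + 3769) = (-2171 + (√(6² + 3²))⁶)*(-2801 + 3769) = (-2171 + (√(36 + 9))⁶)*968 = (-2171 + (√45)⁶)*968 = (-2171 + (3*√5)⁶)*968 = (-2171 + 91125)*968 = 88954*968 = 86107472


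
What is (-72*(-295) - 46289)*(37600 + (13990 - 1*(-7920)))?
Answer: -1490665990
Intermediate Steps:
(-72*(-295) - 46289)*(37600 + (13990 - 1*(-7920))) = (21240 - 46289)*(37600 + (13990 + 7920)) = -25049*(37600 + 21910) = -25049*59510 = -1490665990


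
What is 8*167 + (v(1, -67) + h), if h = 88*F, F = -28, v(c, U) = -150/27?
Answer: -10202/9 ≈ -1133.6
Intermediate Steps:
v(c, U) = -50/9 (v(c, U) = -150*1/27 = -50/9)
h = -2464 (h = 88*(-28) = -2464)
8*167 + (v(1, -67) + h) = 8*167 + (-50/9 - 2464) = 1336 - 22226/9 = -10202/9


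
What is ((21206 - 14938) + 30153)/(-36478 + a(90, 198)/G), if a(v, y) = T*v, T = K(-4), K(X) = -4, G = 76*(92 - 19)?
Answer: -7216561/7227868 ≈ -0.99844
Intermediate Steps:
G = 5548 (G = 76*73 = 5548)
T = -4
a(v, y) = -4*v
((21206 - 14938) + 30153)/(-36478 + a(90, 198)/G) = ((21206 - 14938) + 30153)/(-36478 - 4*90/5548) = (6268 + 30153)/(-36478 - 360*1/5548) = 36421/(-36478 - 90/1387) = 36421/(-50595076/1387) = 36421*(-1387/50595076) = -7216561/7227868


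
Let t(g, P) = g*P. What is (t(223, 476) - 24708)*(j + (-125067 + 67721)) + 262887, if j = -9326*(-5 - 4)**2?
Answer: -66190259993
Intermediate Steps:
t(g, P) = P*g
j = -755406 (j = -9326*(-9)**2 = -9326*81 = -755406)
(t(223, 476) - 24708)*(j + (-125067 + 67721)) + 262887 = (476*223 - 24708)*(-755406 + (-125067 + 67721)) + 262887 = (106148 - 24708)*(-755406 - 57346) + 262887 = 81440*(-812752) + 262887 = -66190522880 + 262887 = -66190259993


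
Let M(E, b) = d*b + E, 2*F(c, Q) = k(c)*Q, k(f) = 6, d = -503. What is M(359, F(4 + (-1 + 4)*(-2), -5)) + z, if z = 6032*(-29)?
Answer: -167024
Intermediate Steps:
F(c, Q) = 3*Q (F(c, Q) = (6*Q)/2 = 3*Q)
M(E, b) = E - 503*b (M(E, b) = -503*b + E = E - 503*b)
z = -174928
M(359, F(4 + (-1 + 4)*(-2), -5)) + z = (359 - 1509*(-5)) - 174928 = (359 - 503*(-15)) - 174928 = (359 + 7545) - 174928 = 7904 - 174928 = -167024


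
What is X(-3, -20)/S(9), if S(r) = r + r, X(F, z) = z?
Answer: -10/9 ≈ -1.1111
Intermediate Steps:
S(r) = 2*r
X(-3, -20)/S(9) = -20/(2*9) = -20/18 = -20*1/18 = -10/9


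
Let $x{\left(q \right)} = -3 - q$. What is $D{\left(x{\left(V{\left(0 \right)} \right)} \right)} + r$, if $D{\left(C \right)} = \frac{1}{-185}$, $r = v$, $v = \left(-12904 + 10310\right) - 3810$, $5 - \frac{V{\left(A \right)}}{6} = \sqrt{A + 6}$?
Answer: $- \frac{1184741}{185} \approx -6404.0$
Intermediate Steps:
$V{\left(A \right)} = 30 - 6 \sqrt{6 + A}$ ($V{\left(A \right)} = 30 - 6 \sqrt{A + 6} = 30 - 6 \sqrt{6 + A}$)
$v = -6404$ ($v = -2594 - 3810 = -6404$)
$r = -6404$
$D{\left(C \right)} = - \frac{1}{185}$
$D{\left(x{\left(V{\left(0 \right)} \right)} \right)} + r = - \frac{1}{185} - 6404 = - \frac{1184741}{185}$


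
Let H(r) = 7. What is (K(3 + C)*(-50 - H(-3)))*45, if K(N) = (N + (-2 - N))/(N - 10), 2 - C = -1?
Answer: -2565/2 ≈ -1282.5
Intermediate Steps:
C = 3 (C = 2 - 1*(-1) = 2 + 1 = 3)
K(N) = -2/(-10 + N)
(K(3 + C)*(-50 - H(-3)))*45 = ((-2/(-10 + (3 + 3)))*(-50 - 1*7))*45 = ((-2/(-10 + 6))*(-50 - 7))*45 = (-2/(-4)*(-57))*45 = (-2*(-¼)*(-57))*45 = ((½)*(-57))*45 = -57/2*45 = -2565/2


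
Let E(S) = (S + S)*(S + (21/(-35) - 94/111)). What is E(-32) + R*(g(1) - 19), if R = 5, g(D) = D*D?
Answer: 1138082/555 ≈ 2050.6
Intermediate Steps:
g(D) = D²
E(S) = 2*S*(-803/555 + S) (E(S) = (2*S)*(S + (21*(-1/35) - 94*1/111)) = (2*S)*(S + (-⅗ - 94/111)) = (2*S)*(S - 803/555) = (2*S)*(-803/555 + S) = 2*S*(-803/555 + S))
E(-32) + R*(g(1) - 19) = (2/555)*(-32)*(-803 + 555*(-32)) + 5*(1² - 19) = (2/555)*(-32)*(-803 - 17760) + 5*(1 - 19) = (2/555)*(-32)*(-18563) + 5*(-18) = 1188032/555 - 90 = 1138082/555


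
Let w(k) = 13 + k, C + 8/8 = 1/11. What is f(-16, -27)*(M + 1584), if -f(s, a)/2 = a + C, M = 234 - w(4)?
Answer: 1105814/11 ≈ 1.0053e+5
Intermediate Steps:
C = -10/11 (C = -1 + 1/11 = -10/11 ≈ -0.90909)
M = 217 (M = 234 - (13 + 4) = 234 - 1*17 = 234 - 17 = 217)
f(s, a) = 20/11 - 2*a (f(s, a) = -2*(a - 10/11) = -2*(-10/11 + a) = 20/11 - 2*a)
f(-16, -27)*(M + 1584) = (20/11 - 2*(-27))*(217 + 1584) = (20/11 + 54)*1801 = (614/11)*1801 = 1105814/11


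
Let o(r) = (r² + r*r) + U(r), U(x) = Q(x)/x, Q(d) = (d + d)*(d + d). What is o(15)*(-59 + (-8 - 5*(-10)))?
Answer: -8670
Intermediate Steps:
Q(d) = 4*d² (Q(d) = (2*d)*(2*d) = 4*d²)
U(x) = 4*x (U(x) = (4*x²)/x = 4*x)
o(r) = 2*r² + 4*r (o(r) = (r² + r*r) + 4*r = (r² + r²) + 4*r = 2*r² + 4*r)
o(15)*(-59 + (-8 - 5*(-10))) = (2*15*(2 + 15))*(-59 + (-8 - 5*(-10))) = (2*15*17)*(-59 + (-8 + 50)) = 510*(-59 + 42) = 510*(-17) = -8670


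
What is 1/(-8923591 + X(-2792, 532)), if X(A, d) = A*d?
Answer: -1/10408935 ≈ -9.6071e-8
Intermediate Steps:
1/(-8923591 + X(-2792, 532)) = 1/(-8923591 - 2792*532) = 1/(-8923591 - 1485344) = 1/(-10408935) = -1/10408935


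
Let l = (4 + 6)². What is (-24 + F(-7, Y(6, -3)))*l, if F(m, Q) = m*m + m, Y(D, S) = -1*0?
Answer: 1800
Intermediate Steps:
Y(D, S) = 0
F(m, Q) = m + m² (F(m, Q) = m² + m = m + m²)
l = 100 (l = 10² = 100)
(-24 + F(-7, Y(6, -3)))*l = (-24 - 7*(1 - 7))*100 = (-24 - 7*(-6))*100 = (-24 + 42)*100 = 18*100 = 1800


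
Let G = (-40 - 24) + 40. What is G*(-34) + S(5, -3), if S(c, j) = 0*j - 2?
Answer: 814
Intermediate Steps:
S(c, j) = -2 (S(c, j) = 0 - 2 = -2)
G = -24 (G = -64 + 40 = -24)
G*(-34) + S(5, -3) = -24*(-34) - 2 = 816 - 2 = 814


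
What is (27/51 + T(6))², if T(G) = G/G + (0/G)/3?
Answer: 676/289 ≈ 2.3391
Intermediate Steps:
T(G) = 1 (T(G) = 1 + 0*(⅓) = 1 + 0 = 1)
(27/51 + T(6))² = (27/51 + 1)² = (27*(1/51) + 1)² = (9/17 + 1)² = (26/17)² = 676/289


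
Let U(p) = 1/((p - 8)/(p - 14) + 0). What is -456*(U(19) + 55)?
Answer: -278160/11 ≈ -25287.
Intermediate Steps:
U(p) = (-14 + p)/(-8 + p) (U(p) = 1/((-8 + p)/(-14 + p) + 0) = 1/((-8 + p)/(-14 + p)) = (-14 + p)/(-8 + p))
-456*(U(19) + 55) = -456*((-14 + 19)/(-8 + 19) + 55) = -456*(5/11 + 55) = -456*610/11 = -278160/11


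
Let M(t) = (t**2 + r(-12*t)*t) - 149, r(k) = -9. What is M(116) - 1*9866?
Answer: 2397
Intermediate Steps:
M(t) = -149 + t**2 - 9*t (M(t) = (t**2 - 9*t) - 149 = -149 + t**2 - 9*t)
M(116) - 1*9866 = (-149 + 116**2 - 9*116) - 1*9866 = (-149 + 13456 - 1044) - 9866 = 12263 - 9866 = 2397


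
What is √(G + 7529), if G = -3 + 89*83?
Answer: 3*√1657 ≈ 122.12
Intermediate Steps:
G = 7384 (G = -3 + 7387 = 7384)
√(G + 7529) = √(7384 + 7529) = √14913 = 3*√1657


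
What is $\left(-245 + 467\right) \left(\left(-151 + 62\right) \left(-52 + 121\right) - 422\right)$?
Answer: $-1456986$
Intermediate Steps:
$\left(-245 + 467\right) \left(\left(-151 + 62\right) \left(-52 + 121\right) - 422\right) = 222 \left(\left(-89\right) 69 - 422\right) = 222 \left(-6141 - 422\right) = 222 \left(-6563\right) = -1456986$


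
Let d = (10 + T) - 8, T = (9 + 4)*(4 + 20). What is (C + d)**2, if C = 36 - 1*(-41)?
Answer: 152881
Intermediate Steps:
T = 312 (T = 13*24 = 312)
C = 77 (C = 36 + 41 = 77)
d = 314 (d = (10 + 312) - 8 = 322 - 8 = 314)
(C + d)**2 = (77 + 314)**2 = 391**2 = 152881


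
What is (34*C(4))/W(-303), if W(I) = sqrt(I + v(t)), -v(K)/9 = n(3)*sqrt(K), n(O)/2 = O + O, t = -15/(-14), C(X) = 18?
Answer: -204*I*sqrt(21)/sqrt(707 + 18*sqrt(210)) ≈ -30.049*I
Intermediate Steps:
t = 15/14 (t = -15*(-1/14) = 15/14 ≈ 1.0714)
n(O) = 4*O (n(O) = 2*(O + O) = 2*(2*O) = 4*O)
v(K) = -108*sqrt(K) (v(K) = -9*4*3*sqrt(K) = -108*sqrt(K))
W(I) = sqrt(I - 54*sqrt(210)/7)
(34*C(4))/W(-303) = (34*18)/((sqrt(-378*sqrt(210) + 49*(-303))/7)) = 612/((sqrt(-378*sqrt(210) - 14847)/7)) = 612/((sqrt(-14847 - 378*sqrt(210))/7)) = 612*(7/sqrt(-14847 - 378*sqrt(210))) = 4284/sqrt(-14847 - 378*sqrt(210))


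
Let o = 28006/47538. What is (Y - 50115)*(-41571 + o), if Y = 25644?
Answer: 141400463896/139 ≈ 1.0173e+9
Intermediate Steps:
o = 737/1251 (o = 28006*(1/47538) = 737/1251 ≈ 0.58913)
(Y - 50115)*(-41571 + o) = (25644 - 50115)*(-41571 + 737/1251) = -24471*(-52004584/1251) = 141400463896/139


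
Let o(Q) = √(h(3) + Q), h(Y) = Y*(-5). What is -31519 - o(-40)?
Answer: -31519 - I*√55 ≈ -31519.0 - 7.4162*I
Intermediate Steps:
h(Y) = -5*Y
o(Q) = √(-15 + Q) (o(Q) = √(-5*3 + Q) = √(-15 + Q))
-31519 - o(-40) = -31519 - √(-15 - 40) = -31519 - √(-55) = -31519 - I*√55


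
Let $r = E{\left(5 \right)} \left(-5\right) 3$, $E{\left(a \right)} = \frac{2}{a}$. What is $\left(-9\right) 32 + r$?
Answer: $-294$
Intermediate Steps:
$r = -6$ ($r = \frac{2}{5} \left(-5\right) 3 = \left(-2\right) 3 = -6$)
$\left(-9\right) 32 + r = \left(-9\right) 32 - 6 = -288 - 6 = -294$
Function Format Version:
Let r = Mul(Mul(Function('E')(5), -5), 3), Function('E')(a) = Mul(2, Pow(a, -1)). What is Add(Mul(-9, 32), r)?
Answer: -294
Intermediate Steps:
r = -6 (r = Mul(Mul(Mul(2, Pow(5, -1)), -5), 3) = Mul(Mul(Mul(2, Rational(1, 5)), -5), 3) = Mul(Mul(Rational(2, 5), -5), 3) = Mul(-2, 3) = -6)
Add(Mul(-9, 32), r) = Add(Mul(-9, 32), -6) = Add(-288, -6) = -294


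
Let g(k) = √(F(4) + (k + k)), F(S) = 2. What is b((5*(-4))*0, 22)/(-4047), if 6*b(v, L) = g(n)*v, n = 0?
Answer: 0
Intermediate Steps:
g(k) = √(2 + 2*k) (g(k) = √(2 + (k + k)) = √(2 + 2*k))
b(v, L) = v*√2/6 (b(v, L) = (√(2 + 2*0)*v)/6 = (√(2 + 0)*v)/6 = (√2*v)/6 = (v*√2)/6 = v*√2/6)
b((5*(-4))*0, 22)/(-4047) = (((5*(-4))*0)*√2/6)/(-4047) = ((-20*0)*√2/6)*(-1/4047) = ((⅙)*0*√2)*(-1/4047) = 0*(-1/4047) = 0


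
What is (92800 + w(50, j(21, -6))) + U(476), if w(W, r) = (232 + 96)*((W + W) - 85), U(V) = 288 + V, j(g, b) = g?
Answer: 98484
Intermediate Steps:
w(W, r) = -27880 + 656*W (w(W, r) = 328*(2*W - 85) = 328*(-85 + 2*W) = -27880 + 656*W)
(92800 + w(50, j(21, -6))) + U(476) = (92800 + (-27880 + 656*50)) + (288 + 476) = (92800 + (-27880 + 32800)) + 764 = (92800 + 4920) + 764 = 97720 + 764 = 98484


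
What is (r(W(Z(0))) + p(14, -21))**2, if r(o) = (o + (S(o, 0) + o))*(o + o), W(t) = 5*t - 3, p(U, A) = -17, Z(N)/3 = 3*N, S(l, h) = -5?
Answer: 2401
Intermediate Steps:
Z(N) = 9*N (Z(N) = 3*(3*N) = 9*N)
W(t) = -3 + 5*t
r(o) = 2*o*(-5 + 2*o) (r(o) = (o + (-5 + o))*(o + o) = (-5 + 2*o)*(2*o) = 2*o*(-5 + 2*o))
(r(W(Z(0))) + p(14, -21))**2 = (2*(-3 + 5*(9*0))*(-5 + 2*(-3 + 5*(9*0))) - 17)**2 = (2*(-3 + 5*0)*(-5 + 2*(-3 + 5*0)) - 17)**2 = (2*(-3 + 0)*(-5 + 2*(-3 + 0)) - 17)**2 = (2*(-3)*(-5 + 2*(-3)) - 17)**2 = (2*(-3)*(-5 - 6) - 17)**2 = (2*(-3)*(-11) - 17)**2 = (66 - 17)**2 = 49**2 = 2401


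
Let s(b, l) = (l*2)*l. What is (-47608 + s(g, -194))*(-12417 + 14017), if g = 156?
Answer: 44262400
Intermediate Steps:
s(b, l) = 2*l² (s(b, l) = (2*l)*l = 2*l²)
(-47608 + s(g, -194))*(-12417 + 14017) = (-47608 + 2*(-194)²)*(-12417 + 14017) = (-47608 + 2*37636)*1600 = (-47608 + 75272)*1600 = 27664*1600 = 44262400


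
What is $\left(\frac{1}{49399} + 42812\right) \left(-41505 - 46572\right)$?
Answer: $- \frac{186271404021153}{49399} \approx -3.7708 \cdot 10^{9}$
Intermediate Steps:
$\left(\frac{1}{49399} + 42812\right) \left(-41505 - 46572\right) = \left(\frac{1}{49399} + 42812\right) \left(-88077\right) = \frac{2114869989}{49399} \left(-88077\right) = - \frac{186271404021153}{49399}$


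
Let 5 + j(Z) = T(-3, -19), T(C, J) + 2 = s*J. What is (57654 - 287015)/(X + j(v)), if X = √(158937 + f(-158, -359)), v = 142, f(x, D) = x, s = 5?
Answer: -23394822/148375 - 229361*√158779/148375 ≈ -773.64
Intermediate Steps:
X = √158779 (X = √(158937 - 158) = √158779 ≈ 398.47)
T(C, J) = -2 + 5*J
j(Z) = -102 (j(Z) = -5 + (-2 + 5*(-19)) = -5 + (-2 - 95) = -5 - 97 = -102)
(57654 - 287015)/(X + j(v)) = (57654 - 287015)/(√158779 - 102) = -229361/(-102 + √158779)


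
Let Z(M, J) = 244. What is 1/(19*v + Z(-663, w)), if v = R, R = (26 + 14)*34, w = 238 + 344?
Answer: 1/26084 ≈ 3.8338e-5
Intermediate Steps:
w = 582
R = 1360 (R = 40*34 = 1360)
v = 1360
1/(19*v + Z(-663, w)) = 1/(19*1360 + 244) = 1/(25840 + 244) = 1/26084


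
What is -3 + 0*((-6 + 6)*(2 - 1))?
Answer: -3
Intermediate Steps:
-3 + 0*((-6 + 6)*(2 - 1)) = -3 + 0*(0*1) = -3 + 0*0 = -3 + 0 = -3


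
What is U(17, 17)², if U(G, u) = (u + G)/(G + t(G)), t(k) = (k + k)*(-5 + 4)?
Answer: 4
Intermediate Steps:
t(k) = -2*k (t(k) = (2*k)*(-1) = -2*k)
U(G, u) = -(G + u)/G (U(G, u) = (u + G)/(G - 2*G) = (G + u)/((-G)) = (G + u)*(-1/G) = -(G + u)/G)
U(17, 17)² = ((-1*17 - 1*17)/17)² = ((-17 - 17)/17)² = ((1/17)*(-34))² = (-2)² = 4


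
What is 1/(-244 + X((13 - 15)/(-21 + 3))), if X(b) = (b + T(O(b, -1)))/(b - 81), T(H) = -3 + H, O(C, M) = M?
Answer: -104/25371 ≈ -0.0040992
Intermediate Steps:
X(b) = (-4 + b)/(-81 + b) (X(b) = (b + (-3 - 1))/(b - 81) = (b - 4)/(-81 + b) = (-4 + b)/(-81 + b))
1/(-244 + X((13 - 15)/(-21 + 3))) = 1/(-244 + (-4 + (13 - 15)/(-21 + 3))/(-81 + (13 - 15)/(-21 + 3))) = 1/(-244 + (-4 - 2/(-18))/(-81 - 2/(-18))) = 1/(-244 + (-4 - 2*(-1/18))/(-81 - 2*(-1/18))) = 1/(-244 + (-4 + ⅑)/(-81 + ⅑)) = 1/(-244 - 35/9/(-728/9)) = 1/(-244 - 9/728*(-35/9)) = 1/(-244 + 5/104) = 1/(-25371/104) = -104/25371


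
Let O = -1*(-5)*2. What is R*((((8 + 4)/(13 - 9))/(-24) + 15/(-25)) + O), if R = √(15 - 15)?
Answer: 0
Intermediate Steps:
R = 0 (R = √0 = 0)
O = 10 (O = 5*2 = 10)
R*((((8 + 4)/(13 - 9))/(-24) + 15/(-25)) + O) = 0*((((8 + 4)/(13 - 9))/(-24) + 15/(-25)) + 10) = 0*(((12/4)*(-1/24) + 15*(-1/25)) + 10) = 0*(((12*(¼))*(-1/24) - ⅗) + 10) = 0*((3*(-1/24) - ⅗) + 10) = 0*((-⅛ - ⅗) + 10) = 0*(-29/40 + 10) = 0*(371/40) = 0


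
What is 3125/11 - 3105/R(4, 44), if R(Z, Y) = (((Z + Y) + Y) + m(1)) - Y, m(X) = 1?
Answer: 118970/539 ≈ 220.72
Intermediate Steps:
R(Z, Y) = 1 + Y + Z (R(Z, Y) = (((Z + Y) + Y) + 1) - Y = (((Y + Z) + Y) + 1) - Y = ((Z + 2*Y) + 1) - Y = (1 + Z + 2*Y) - Y = 1 + Y + Z)
3125/11 - 3105/R(4, 44) = 3125/11 - 3105/(1 + 44 + 4) = 3125*(1/11) - 3105/49 = 3125/11 - 3105*1/49 = 3125/11 - 3105/49 = 118970/539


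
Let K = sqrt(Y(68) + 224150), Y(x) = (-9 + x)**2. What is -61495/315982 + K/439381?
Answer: -61495/315982 + sqrt(227631)/439381 ≈ -0.19353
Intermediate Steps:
K = sqrt(227631) (K = sqrt((-9 + 68)**2 + 224150) = sqrt(59**2 + 224150) = sqrt(3481 + 224150) = sqrt(227631) ≈ 477.11)
-61495/315982 + K/439381 = -61495/315982 + sqrt(227631)/439381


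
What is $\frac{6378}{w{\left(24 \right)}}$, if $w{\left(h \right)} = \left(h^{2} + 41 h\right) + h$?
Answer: $\frac{1063}{264} \approx 4.0265$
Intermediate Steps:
$w{\left(h \right)} = h^{2} + 42 h$
$\frac{6378}{w{\left(24 \right)}} = \frac{6378}{24 \left(42 + 24\right)} = \frac{6378}{24 \cdot 66} = \frac{6378}{1584} = 6378 \cdot \frac{1}{1584} = \frac{1063}{264}$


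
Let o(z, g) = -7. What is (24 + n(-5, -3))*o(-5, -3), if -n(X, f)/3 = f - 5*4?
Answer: -651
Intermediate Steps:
n(X, f) = 60 - 3*f (n(X, f) = -3*(f - 5*4) = -3*(f - 20) = -3*(-20 + f) = 60 - 3*f)
(24 + n(-5, -3))*o(-5, -3) = (24 + (60 - 3*(-3)))*(-7) = (24 + (60 + 9))*(-7) = (24 + 69)*(-7) = 93*(-7) = -651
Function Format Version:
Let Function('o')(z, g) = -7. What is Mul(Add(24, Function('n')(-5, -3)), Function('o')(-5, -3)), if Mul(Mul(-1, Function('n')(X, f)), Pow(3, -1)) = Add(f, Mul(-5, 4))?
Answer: -651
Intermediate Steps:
Function('n')(X, f) = Add(60, Mul(-3, f)) (Function('n')(X, f) = Mul(-3, Add(f, Mul(-5, 4))) = Mul(-3, Add(f, -20)) = Mul(-3, Add(-20, f)) = Add(60, Mul(-3, f)))
Mul(Add(24, Function('n')(-5, -3)), Function('o')(-5, -3)) = Mul(Add(24, Add(60, Mul(-3, -3))), -7) = Mul(Add(24, Add(60, 9)), -7) = Mul(Add(24, 69), -7) = Mul(93, -7) = -651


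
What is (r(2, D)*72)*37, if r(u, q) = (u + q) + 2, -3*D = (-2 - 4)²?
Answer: -21312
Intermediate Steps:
D = -12 (D = -(-2 - 4)²/3 = -⅓*(-6)² = -⅓*36 = -12)
r(u, q) = 2 + q + u (r(u, q) = (q + u) + 2 = 2 + q + u)
(r(2, D)*72)*37 = ((2 - 12 + 2)*72)*37 = -8*72*37 = -576*37 = -21312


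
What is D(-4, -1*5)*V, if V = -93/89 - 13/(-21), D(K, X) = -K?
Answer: -3184/1869 ≈ -1.7036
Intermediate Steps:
V = -796/1869 (V = -93*1/89 - 13*(-1/21) = -93/89 + 13/21 = -796/1869 ≈ -0.42590)
D(-4, -1*5)*V = -1*(-4)*(-796/1869) = 4*(-796/1869) = -3184/1869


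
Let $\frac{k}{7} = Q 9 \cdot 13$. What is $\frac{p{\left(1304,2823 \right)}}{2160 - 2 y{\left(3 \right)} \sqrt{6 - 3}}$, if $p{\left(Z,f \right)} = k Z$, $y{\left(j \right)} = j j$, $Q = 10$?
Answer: $- \frac{14833 \sqrt{3}}{162} \approx -158.59$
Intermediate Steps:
$y{\left(j \right)} = j^{2}$
$k = 8190$ ($k = 7 \cdot 10 \cdot 9 \cdot 13 = 7 \cdot 90 \cdot 13 = 7 \cdot 1170 = 8190$)
$p{\left(Z,f \right)} = 8190 Z$
$\frac{p{\left(1304,2823 \right)}}{2160 - 2 y{\left(3 \right)} \sqrt{6 - 3}} = \frac{8190 \cdot 1304}{2160 - 2 \cdot 3^{2} \sqrt{6 - 3}} = \frac{10679760}{2160 \left(-2\right) 9 \sqrt{3}} = \frac{10679760}{2160 \left(- 18 \sqrt{3}\right)} = \frac{10679760}{\left(-38880\right) \sqrt{3}} = 10679760 \left(- \frac{\sqrt{3}}{116640}\right) = - \frac{14833 \sqrt{3}}{162}$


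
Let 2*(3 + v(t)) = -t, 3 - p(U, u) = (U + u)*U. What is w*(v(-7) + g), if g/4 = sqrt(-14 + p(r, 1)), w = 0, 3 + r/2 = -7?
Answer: 0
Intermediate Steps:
r = -20 (r = -6 + 2*(-7) = -6 - 14 = -20)
p(U, u) = 3 - U*(U + u) (p(U, u) = 3 - (U + u)*U = 3 - U*(U + u))
v(t) = -3 - t/2 (v(t) = -3 + (-t)/2 = -3 - t/2)
g = 4*I*sqrt(391) (g = 4*sqrt(-14 + (3 - 1*(-20)**2 - 1*(-20)*1)) = 4*sqrt(-14 + (3 - 1*400 + 20)) = 4*sqrt(-14 + (3 - 400 + 20)) = 4*sqrt(-14 - 377) = 4*sqrt(-391) = 4*(I*sqrt(391)) = 4*I*sqrt(391) ≈ 79.095*I)
w*(v(-7) + g) = 0*((-3 - 1/2*(-7)) + 4*I*sqrt(391)) = 0*((-3 + 7/2) + 4*I*sqrt(391)) = 0*(1/2 + 4*I*sqrt(391)) = 0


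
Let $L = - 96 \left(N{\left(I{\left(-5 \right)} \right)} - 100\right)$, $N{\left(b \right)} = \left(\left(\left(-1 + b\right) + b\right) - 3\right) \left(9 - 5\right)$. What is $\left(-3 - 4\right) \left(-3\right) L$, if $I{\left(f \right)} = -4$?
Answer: $298368$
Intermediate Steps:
$N{\left(b \right)} = -16 + 8 b$ ($N{\left(b \right)} = \left(\left(-1 + 2 b\right) - 3\right) 4 = \left(-4 + 2 b\right) 4 = -16 + 8 b$)
$L = 14208$ ($L = - 96 \left(\left(-16 + 8 \left(-4\right)\right) - 100\right) = - 96 \left(\left(-16 - 32\right) - 100\right) = - 96 \left(-48 - 100\right) = \left(-96\right) \left(-148\right) = 14208$)
$\left(-3 - 4\right) \left(-3\right) L = \left(-3 - 4\right) \left(-3\right) 14208 = \left(-7\right) \left(-3\right) 14208 = 21 \cdot 14208 = 298368$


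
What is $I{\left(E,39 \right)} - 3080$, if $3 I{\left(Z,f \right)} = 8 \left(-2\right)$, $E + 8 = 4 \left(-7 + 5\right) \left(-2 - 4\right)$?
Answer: $- \frac{9256}{3} \approx -3085.3$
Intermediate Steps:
$E = 40$ ($E = -8 + 4 \left(-7 + 5\right) \left(-2 - 4\right) = -8 + 4 \left(\left(-2\right) \left(-6\right)\right) = -8 + 4 \cdot 12 = -8 + 48 = 40$)
$I{\left(Z,f \right)} = - \frac{16}{3}$ ($I{\left(Z,f \right)} = \frac{8 \left(-2\right)}{3} = \frac{1}{3} \left(-16\right) = - \frac{16}{3}$)
$I{\left(E,39 \right)} - 3080 = - \frac{16}{3} - 3080 = - \frac{9256}{3}$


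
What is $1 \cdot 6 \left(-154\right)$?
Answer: $-924$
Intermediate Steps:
$1 \cdot 6 \left(-154\right) = 6 \left(-154\right) = -924$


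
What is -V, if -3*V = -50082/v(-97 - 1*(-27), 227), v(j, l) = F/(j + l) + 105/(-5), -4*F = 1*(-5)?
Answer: 10483832/13183 ≈ 795.25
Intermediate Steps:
F = 5/4 (F = -(-5)/4 = -¼*(-5) = 5/4 ≈ 1.2500)
v(j, l) = -21 + 5/(4*(j + l)) (v(j, l) = 5/(4*(j + l)) + 105/(-5) = 5/(4*(j + l)) + 105*(-⅕) = 5/(4*(j + l)) - 21 = -21 + 5/(4*(j + l)))
V = -10483832/13183 (V = -(-16694)/((5/4 - 21*(-97 - 1*(-27)) - 21*227)/((-97 - 1*(-27)) + 227)) = -(-16694)/((5/4 - 21*(-97 + 27) - 4767)/((-97 + 27) + 227)) = -(-16694)/((5/4 - 21*(-70) - 4767)/(-70 + 227)) = -(-16694)/((5/4 + 1470 - 4767)/157) = -(-16694)/((1/157)*(-13183/4)) = -(-16694)/(-13183/628) = -(-16694)*(-628)/13183 = -⅓*31451496/13183 = -10483832/13183 ≈ -795.25)
-V = -1*(-10483832/13183) = 10483832/13183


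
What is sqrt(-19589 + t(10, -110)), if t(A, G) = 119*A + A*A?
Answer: I*sqrt(18299) ≈ 135.27*I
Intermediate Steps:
t(A, G) = A**2 + 119*A (t(A, G) = 119*A + A**2 = A**2 + 119*A)
sqrt(-19589 + t(10, -110)) = sqrt(-19589 + 10*(119 + 10)) = sqrt(-19589 + 10*129) = sqrt(-19589 + 1290) = sqrt(-18299) = I*sqrt(18299)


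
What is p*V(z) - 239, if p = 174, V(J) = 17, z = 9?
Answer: 2719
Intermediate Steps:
p*V(z) - 239 = 174*17 - 239 = 2958 - 239 = 2719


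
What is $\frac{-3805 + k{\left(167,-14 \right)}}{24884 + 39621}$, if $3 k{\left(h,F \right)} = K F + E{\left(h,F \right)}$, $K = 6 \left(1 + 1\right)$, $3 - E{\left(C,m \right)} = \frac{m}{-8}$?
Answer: $- \frac{46327}{774060} \approx -0.059849$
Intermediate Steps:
$E{\left(C,m \right)} = 3 + \frac{m}{8}$ ($E{\left(C,m \right)} = 3 - \frac{m}{-8} = 3 - m \left(- \frac{1}{8}\right) = 3 - - \frac{m}{8} = 3 + \frac{m}{8}$)
$K = 12$ ($K = 6 \cdot 2 = 12$)
$k{\left(h,F \right)} = 1 + \frac{97 F}{24}$ ($k{\left(h,F \right)} = \frac{12 F + \left(3 + \frac{F}{8}\right)}{3} = \frac{3 + \frac{97 F}{8}}{3} = 1 + \frac{97 F}{24}$)
$\frac{-3805 + k{\left(167,-14 \right)}}{24884 + 39621} = \frac{-3805 + \left(1 + \frac{97}{24} \left(-14\right)\right)}{24884 + 39621} = \frac{-3805 + \left(1 - \frac{679}{12}\right)}{64505} = \left(-3805 - \frac{667}{12}\right) \frac{1}{64505} = \left(- \frac{46327}{12}\right) \frac{1}{64505} = - \frac{46327}{774060}$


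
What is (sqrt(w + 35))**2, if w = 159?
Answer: 194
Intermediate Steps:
(sqrt(w + 35))**2 = (sqrt(159 + 35))**2 = (sqrt(194))**2 = 194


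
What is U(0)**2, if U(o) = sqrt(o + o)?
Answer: 0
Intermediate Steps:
U(o) = sqrt(2)*sqrt(o) (U(o) = sqrt(2*o) = sqrt(2)*sqrt(o))
U(0)**2 = (sqrt(2)*sqrt(0))**2 = (sqrt(2)*0)**2 = 0**2 = 0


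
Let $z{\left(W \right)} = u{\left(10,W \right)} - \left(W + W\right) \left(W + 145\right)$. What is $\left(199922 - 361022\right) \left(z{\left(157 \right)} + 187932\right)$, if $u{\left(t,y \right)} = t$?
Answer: $-15000665400$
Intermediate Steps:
$z{\left(W \right)} = 10 - 2 W \left(145 + W\right)$ ($z{\left(W \right)} = 10 - \left(W + W\right) \left(W + 145\right) = 10 - 2 W \left(145 + W\right)$)
$\left(199922 - 361022\right) \left(z{\left(157 \right)} + 187932\right) = \left(199922 - 361022\right) \left(\left(10 - 45530 - 2 \cdot 157^{2}\right) + 187932\right) = - 161100 \left(\left(10 - 45530 - 49298\right) + 187932\right) = - 161100 \left(-94818 + 187932\right) = \left(-161100\right) 93114 = -15000665400$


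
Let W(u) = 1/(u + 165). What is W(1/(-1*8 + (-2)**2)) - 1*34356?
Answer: -22640600/659 ≈ -34356.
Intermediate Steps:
W(u) = 1/(165 + u)
W(1/(-1*8 + (-2)**2)) - 1*34356 = 1/(165 + 1/(-1*8 + (-2)**2)) - 1*34356 = 1/(165 + 1/(-8 + 4)) - 34356 = 1/(165 + 1/(-4)) - 34356 = 1/(165 - 1/4) - 34356 = 1/(659/4) - 34356 = 4/659 - 34356 = -22640600/659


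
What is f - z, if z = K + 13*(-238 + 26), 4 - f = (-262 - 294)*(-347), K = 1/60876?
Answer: -11576910673/60876 ≈ -1.9017e+5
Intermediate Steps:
K = 1/60876 ≈ 1.6427e-5
f = -192928 (f = 4 - (-262 - 294)*(-347) = 4 - (-556)*(-347) = 4 - 1*192932 = 4 - 192932 = -192928)
z = -167774255/60876 (z = 1/60876 + 13*(-238 + 26) = 1/60876 + 13*(-212) = 1/60876 - 2756 = -167774255/60876 ≈ -2756.0)
f - z = -192928 - 1*(-167774255/60876) = -192928 + 167774255/60876 = -11576910673/60876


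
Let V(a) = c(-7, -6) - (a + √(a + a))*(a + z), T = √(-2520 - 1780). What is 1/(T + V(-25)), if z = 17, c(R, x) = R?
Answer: -I/(10*√43 + 40*√2 + 207*I) ≈ -0.0035833 - 0.0021144*I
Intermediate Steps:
T = 10*I*√43 (T = √(-4300) = 10*I*√43 ≈ 65.574*I)
V(a) = -7 - (17 + a)*(a + √2*√a) (V(a) = -7 - (a + √(a + a))*(a + 17) = -7 - (a + √(2*a))*(17 + a) = -7 - (a + √2*√a)*(17 + a) = -7 - (17 + a)*(a + √2*√a))
1/(T + V(-25)) = 1/(10*I*√43 + (-7 - 1*(-25)² - 17*(-25) - √2*(-25)^(3/2) - 17*√2*√(-25))) = 1/(10*I*√43 + (-7 - 1*625 + 425 - √2*(-125*I) - 17*√2*5*I)) = 1/(10*I*√43 + (-7 - 625 + 425 + 125*I*√2 - 85*I*√2)) = 1/(10*I*√43 + (-207 + 40*I*√2)) = 1/(-207 + 10*I*√43 + 40*I*√2)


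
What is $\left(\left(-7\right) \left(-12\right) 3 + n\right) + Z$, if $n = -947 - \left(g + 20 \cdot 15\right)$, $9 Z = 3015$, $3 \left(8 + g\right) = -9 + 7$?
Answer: $- \frac{1954}{3} \approx -651.33$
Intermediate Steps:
$g = - \frac{26}{3}$ ($g = -8 + \frac{-9 + 7}{3} = -8 + \frac{1}{3} \left(-2\right) = -8 - \frac{2}{3} = - \frac{26}{3} \approx -8.6667$)
$Z = 335$ ($Z = \frac{1}{9} \cdot 3015 = 335$)
$n = - \frac{3715}{3}$ ($n = -947 - \left(- \frac{26}{3} + 20 \cdot 15\right) = -947 - \left(- \frac{26}{3} + 300\right) = -947 - \frac{874}{3} = - \frac{3715}{3} \approx -1238.3$)
$\left(\left(-7\right) \left(-12\right) 3 + n\right) + Z = \left(\left(-7\right) \left(-12\right) 3 - \frac{3715}{3}\right) + 335 = \left(84 \cdot 3 - \frac{3715}{3}\right) + 335 = \left(252 - \frac{3715}{3}\right) + 335 = - \frac{2959}{3} + 335 = - \frac{1954}{3}$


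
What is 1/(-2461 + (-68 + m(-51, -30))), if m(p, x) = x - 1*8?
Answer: -1/2567 ≈ -0.00038956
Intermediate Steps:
m(p, x) = -8 + x (m(p, x) = x - 8 = -8 + x)
1/(-2461 + (-68 + m(-51, -30))) = 1/(-2461 + (-68 + (-8 - 30))) = 1/(-2461 + (-68 - 38)) = 1/(-2461 - 106) = 1/(-2567) = -1/2567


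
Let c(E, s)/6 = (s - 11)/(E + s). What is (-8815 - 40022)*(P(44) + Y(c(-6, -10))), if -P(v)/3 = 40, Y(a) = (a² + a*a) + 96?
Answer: -156327237/32 ≈ -4.8852e+6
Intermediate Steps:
c(E, s) = 6*(-11 + s)/(E + s) (c(E, s) = 6*((s - 11)/(E + s)) = 6*((-11 + s)/(E + s)) = 6*(-11 + s)/(E + s))
Y(a) = 96 + 2*a² (Y(a) = (a² + a²) + 96 = 2*a² + 96 = 96 + 2*a²)
P(v) = -120 (P(v) = -3*40 = -120)
(-8815 - 40022)*(P(44) + Y(c(-6, -10))) = (-8815 - 40022)*(-120 + (96 + 2*(6*(-11 - 10)/(-6 - 10))²)) = -48837*(-120 + (96 + 2*(6*(-21)/(-16))²)) = -48837*(-120 + (96 + 2*(6*(-1/16)*(-21))²)) = -48837*(-120 + (96 + 2*(63/8)²)) = -48837*(-120 + (96 + 2*(3969/64))) = -48837*(-120 + (96 + 3969/32)) = -48837*(-120 + 7041/32) = -48837*3201/32 = -156327237/32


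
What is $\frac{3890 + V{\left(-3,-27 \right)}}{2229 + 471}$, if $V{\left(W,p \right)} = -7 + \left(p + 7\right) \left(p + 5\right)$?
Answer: $\frac{1441}{900} \approx 1.6011$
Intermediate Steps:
$V{\left(W,p \right)} = -7 + \left(5 + p\right) \left(7 + p\right)$ ($V{\left(W,p \right)} = -7 + \left(7 + p\right) \left(5 + p\right) = -7 + \left(5 + p\right) \left(7 + p\right)$)
$\frac{3890 + V{\left(-3,-27 \right)}}{2229 + 471} = \frac{3890 + \left(28 + \left(-27\right)^{2} + 12 \left(-27\right)\right)}{2229 + 471} = \frac{3890 + \left(28 + 729 - 324\right)}{2700} = \left(3890 + 433\right) \frac{1}{2700} = 4323 \cdot \frac{1}{2700} = \frac{1441}{900}$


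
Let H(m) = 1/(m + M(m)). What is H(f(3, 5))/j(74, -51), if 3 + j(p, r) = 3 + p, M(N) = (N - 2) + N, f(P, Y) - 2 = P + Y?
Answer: 1/2072 ≈ 0.00048263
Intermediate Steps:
f(P, Y) = 2 + P + Y (f(P, Y) = 2 + (P + Y) = 2 + P + Y)
M(N) = -2 + 2*N (M(N) = (-2 + N) + N = -2 + 2*N)
j(p, r) = p (j(p, r) = -3 + (3 + p) = p)
H(m) = 1/(-2 + 3*m) (H(m) = 1/(m + (-2 + 2*m)) = 1/(-2 + 3*m))
H(f(3, 5))/j(74, -51) = 1/(-2 + 3*(2 + 3 + 5)*74) = (1/74)/(-2 + 3*10) = (1/74)/(-2 + 30) = (1/74)/28 = (1/28)*(1/74) = 1/2072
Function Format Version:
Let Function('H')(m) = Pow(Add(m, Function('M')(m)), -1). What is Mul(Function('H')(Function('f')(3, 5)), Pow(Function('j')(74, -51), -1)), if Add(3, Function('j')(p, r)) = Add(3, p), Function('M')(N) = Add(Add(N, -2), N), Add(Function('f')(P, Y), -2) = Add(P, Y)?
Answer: Rational(1, 2072) ≈ 0.00048263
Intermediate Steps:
Function('f')(P, Y) = Add(2, P, Y) (Function('f')(P, Y) = Add(2, Add(P, Y)) = Add(2, P, Y))
Function('M')(N) = Add(-2, Mul(2, N)) (Function('M')(N) = Add(Add(-2, N), N) = Add(-2, Mul(2, N)))
Function('j')(p, r) = p (Function('j')(p, r) = Add(-3, Add(3, p)) = p)
Function('H')(m) = Pow(Add(-2, Mul(3, m)), -1) (Function('H')(m) = Pow(Add(m, Add(-2, Mul(2, m))), -1) = Pow(Add(-2, Mul(3, m)), -1))
Mul(Function('H')(Function('f')(3, 5)), Pow(Function('j')(74, -51), -1)) = Mul(Pow(Add(-2, Mul(3, Add(2, 3, 5))), -1), Pow(74, -1)) = Mul(Pow(Add(-2, Mul(3, 10)), -1), Rational(1, 74)) = Mul(Pow(Add(-2, 30), -1), Rational(1, 74)) = Mul(Pow(28, -1), Rational(1, 74)) = Mul(Rational(1, 28), Rational(1, 74)) = Rational(1, 2072)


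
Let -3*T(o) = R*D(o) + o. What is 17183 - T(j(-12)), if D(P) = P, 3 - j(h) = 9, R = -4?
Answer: 17189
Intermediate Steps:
j(h) = -6 (j(h) = 3 - 1*9 = 3 - 9 = -6)
T(o) = o (T(o) = -(-4*o + o)/3 = -(-1)*o = o)
17183 - T(j(-12)) = 17183 - 1*(-6) = 17183 + 6 = 17189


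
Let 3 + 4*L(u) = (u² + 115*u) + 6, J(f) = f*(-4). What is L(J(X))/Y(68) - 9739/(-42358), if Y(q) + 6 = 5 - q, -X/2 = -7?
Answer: 71255861/5845404 ≈ 12.190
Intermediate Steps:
X = 14 (X = -2*(-7) = 14)
Y(q) = -1 - q (Y(q) = -6 + (5 - q) = -1 - q)
J(f) = -4*f
L(u) = ¾ + u²/4 + 115*u/4 (L(u) = -¾ + ((u² + 115*u) + 6)/4 = -¾ + (6 + u² + 115*u)/4 = -¾ + (3/2 + u²/4 + 115*u/4) = ¾ + u²/4 + 115*u/4)
L(J(X))/Y(68) - 9739/(-42358) = (¾ + (-4*14)²/4 + 115*(-4*14)/4)/(-1 - 1*68) - 9739/(-42358) = (¾ + (¼)*(-56)² + (115/4)*(-56))/(-1 - 68) - 9739*(-1/42358) = (¾ + (¼)*3136 - 1610)/(-69) + 9739/42358 = (¾ + 784 - 1610)*(-1/69) + 9739/42358 = -3301/4*(-1/69) + 9739/42358 = 3301/276 + 9739/42358 = 71255861/5845404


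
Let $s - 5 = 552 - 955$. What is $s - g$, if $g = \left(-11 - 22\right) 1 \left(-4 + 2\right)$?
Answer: $-464$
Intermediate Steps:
$s = -398$ ($s = 5 + \left(552 - 955\right) = 5 - 403 = -398$)
$g = 66$ ($g = - 33 \cdot 1 \left(-2\right) = \left(-33\right) \left(-2\right) = 66$)
$s - g = -398 - 66 = -464$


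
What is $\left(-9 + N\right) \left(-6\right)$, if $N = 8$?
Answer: $6$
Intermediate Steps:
$\left(-9 + N\right) \left(-6\right) = \left(-9 + 8\right) \left(-6\right) = \left(-1\right) \left(-6\right) = 6$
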